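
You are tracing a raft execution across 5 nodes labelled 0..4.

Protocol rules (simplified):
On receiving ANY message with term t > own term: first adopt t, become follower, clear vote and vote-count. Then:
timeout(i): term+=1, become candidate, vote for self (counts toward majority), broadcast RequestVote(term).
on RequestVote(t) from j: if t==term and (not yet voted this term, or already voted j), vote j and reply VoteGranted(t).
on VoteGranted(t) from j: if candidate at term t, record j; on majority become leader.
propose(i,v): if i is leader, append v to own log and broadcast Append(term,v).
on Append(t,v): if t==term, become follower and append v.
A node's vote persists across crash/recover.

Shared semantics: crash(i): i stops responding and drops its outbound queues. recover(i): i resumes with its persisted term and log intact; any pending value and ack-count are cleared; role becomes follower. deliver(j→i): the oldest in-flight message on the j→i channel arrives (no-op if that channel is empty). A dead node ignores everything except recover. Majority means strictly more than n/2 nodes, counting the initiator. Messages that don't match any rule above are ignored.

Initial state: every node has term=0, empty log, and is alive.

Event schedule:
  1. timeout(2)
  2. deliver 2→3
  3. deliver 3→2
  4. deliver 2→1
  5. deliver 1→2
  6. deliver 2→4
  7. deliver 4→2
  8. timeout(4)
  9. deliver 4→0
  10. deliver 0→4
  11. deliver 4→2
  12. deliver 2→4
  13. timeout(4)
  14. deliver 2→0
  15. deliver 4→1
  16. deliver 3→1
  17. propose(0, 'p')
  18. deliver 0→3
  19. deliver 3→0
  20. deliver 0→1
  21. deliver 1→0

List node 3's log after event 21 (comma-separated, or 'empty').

empty

e1 timeout(2): 2[cand,t=1,-]
e2 deliver 2→3: 3[foll,t=1,-]
e3 deliver 3→2: ·
e4 deliver 2→1: 1[foll,t=1,-]
e5 deliver 1→2: 2[lead,t=1,-]
e6 deliver 2→4: 4[foll,t=1,-]
e7 deliver 4→2: ·
e8 timeout(4): 4[cand,t=2,-]
e9 deliver 4→0: 0[foll,t=2,-]
e10 deliver 0→4: ·
e11 deliver 4→2: 2[foll,t=2,-]
e12 deliver 2→4: 4[lead,t=2,-]
e13 timeout(4): 4[cand,t=3,-]
e14 deliver 2→0: ·
e15 deliver 4→1: 1[foll,t=2,-]
e16 deliver 3→1: ·
e17 propose(0,'p'): ·
e18 deliver 0→3: ·
e19 deliver 3→0: ·
e20 deliver 0→1: ·
e21 deliver 1→0: ·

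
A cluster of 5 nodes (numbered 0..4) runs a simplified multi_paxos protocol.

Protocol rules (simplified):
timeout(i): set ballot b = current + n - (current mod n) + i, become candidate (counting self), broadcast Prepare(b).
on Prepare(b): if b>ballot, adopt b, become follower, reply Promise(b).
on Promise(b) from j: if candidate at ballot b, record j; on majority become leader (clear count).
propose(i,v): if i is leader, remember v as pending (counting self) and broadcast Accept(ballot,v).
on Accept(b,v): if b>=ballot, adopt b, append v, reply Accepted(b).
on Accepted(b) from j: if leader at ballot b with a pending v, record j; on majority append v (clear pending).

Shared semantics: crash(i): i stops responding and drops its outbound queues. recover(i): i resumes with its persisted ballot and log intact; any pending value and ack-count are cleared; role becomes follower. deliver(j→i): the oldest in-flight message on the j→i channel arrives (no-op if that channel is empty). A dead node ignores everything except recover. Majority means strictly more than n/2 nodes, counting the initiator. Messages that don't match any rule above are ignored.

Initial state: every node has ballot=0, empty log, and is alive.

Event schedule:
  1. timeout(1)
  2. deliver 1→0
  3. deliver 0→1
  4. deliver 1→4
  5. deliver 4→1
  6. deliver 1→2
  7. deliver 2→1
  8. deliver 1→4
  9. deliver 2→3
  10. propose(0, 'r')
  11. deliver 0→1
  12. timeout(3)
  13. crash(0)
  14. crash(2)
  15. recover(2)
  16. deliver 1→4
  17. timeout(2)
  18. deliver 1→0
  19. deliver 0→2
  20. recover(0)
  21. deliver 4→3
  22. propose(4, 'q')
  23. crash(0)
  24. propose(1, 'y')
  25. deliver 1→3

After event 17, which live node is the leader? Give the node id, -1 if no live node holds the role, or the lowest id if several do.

1

[1] timeout(1) → N1(cand b6 [-])
[2] deliver 1→0 → N0(foll b6 [-])
[3] deliver 0→1 → ∅
[4] deliver 1→4 → N4(foll b6 [-])
[5] deliver 4→1 → N1(lead b6 [-])
[6] deliver 1→2 → N2(foll b6 [-])
[7] deliver 2→1 → ∅
[8] deliver 1→4 → ∅
[9] deliver 2→3 → ∅
[10] propose(0,'r') → ∅
[11] deliver 0→1 → ∅
[12] timeout(3) → N3(cand b8 [-])
[13] crash(0) → N0(✗foll b6 [-])
[14] crash(2) → N2(✗foll b6 [-])
[15] recover(2) → N2(foll b6 [-])
[16] deliver 1→4 → ∅
[17] timeout(2) → N2(cand b12 [-])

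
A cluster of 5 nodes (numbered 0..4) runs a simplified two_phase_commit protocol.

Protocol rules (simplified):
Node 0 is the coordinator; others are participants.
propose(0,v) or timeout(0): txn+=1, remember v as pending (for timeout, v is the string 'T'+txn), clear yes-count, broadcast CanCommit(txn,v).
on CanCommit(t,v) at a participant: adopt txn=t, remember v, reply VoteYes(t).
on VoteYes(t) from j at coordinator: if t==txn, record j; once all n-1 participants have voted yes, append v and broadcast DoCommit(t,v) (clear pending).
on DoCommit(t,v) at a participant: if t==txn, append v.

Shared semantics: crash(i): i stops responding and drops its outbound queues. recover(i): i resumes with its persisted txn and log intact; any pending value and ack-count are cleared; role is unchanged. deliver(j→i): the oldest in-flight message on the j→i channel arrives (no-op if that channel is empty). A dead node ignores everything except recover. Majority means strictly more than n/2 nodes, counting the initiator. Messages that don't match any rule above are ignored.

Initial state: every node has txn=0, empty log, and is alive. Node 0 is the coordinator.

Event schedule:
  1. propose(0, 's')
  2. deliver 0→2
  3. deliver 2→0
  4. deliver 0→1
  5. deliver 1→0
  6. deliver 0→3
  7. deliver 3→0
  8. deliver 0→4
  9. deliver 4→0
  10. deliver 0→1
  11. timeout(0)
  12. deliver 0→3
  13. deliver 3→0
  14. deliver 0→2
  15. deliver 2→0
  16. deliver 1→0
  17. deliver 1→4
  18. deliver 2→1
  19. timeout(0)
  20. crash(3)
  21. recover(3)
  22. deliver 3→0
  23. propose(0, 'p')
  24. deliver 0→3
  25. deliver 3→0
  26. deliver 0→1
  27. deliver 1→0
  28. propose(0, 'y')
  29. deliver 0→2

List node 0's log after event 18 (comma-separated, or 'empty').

after 1 — propose(0,'s'): n0:coor/t1/[-]
after 2 — deliver 0→2: n2:part/t1/[-]
after 3 — deliver 2→0: ·
after 4 — deliver 0→1: n1:part/t1/[-]
after 5 — deliver 1→0: ·
after 6 — deliver 0→3: n3:part/t1/[-]
after 7 — deliver 3→0: ·
after 8 — deliver 0→4: n4:part/t1/[-]
after 9 — deliver 4→0: n0:coor/t1/[s]
after 10 — deliver 0→1: n1:part/t1/[s]
after 11 — timeout(0): n0:coor/t2/[s]
after 12 — deliver 0→3: n3:part/t1/[s]
after 13 — deliver 3→0: ·
after 14 — deliver 0→2: n2:part/t1/[s]
after 15 — deliver 2→0: ·
after 16 — deliver 1→0: ·
after 17 — deliver 1→4: ·
after 18 — deliver 2→1: ·

s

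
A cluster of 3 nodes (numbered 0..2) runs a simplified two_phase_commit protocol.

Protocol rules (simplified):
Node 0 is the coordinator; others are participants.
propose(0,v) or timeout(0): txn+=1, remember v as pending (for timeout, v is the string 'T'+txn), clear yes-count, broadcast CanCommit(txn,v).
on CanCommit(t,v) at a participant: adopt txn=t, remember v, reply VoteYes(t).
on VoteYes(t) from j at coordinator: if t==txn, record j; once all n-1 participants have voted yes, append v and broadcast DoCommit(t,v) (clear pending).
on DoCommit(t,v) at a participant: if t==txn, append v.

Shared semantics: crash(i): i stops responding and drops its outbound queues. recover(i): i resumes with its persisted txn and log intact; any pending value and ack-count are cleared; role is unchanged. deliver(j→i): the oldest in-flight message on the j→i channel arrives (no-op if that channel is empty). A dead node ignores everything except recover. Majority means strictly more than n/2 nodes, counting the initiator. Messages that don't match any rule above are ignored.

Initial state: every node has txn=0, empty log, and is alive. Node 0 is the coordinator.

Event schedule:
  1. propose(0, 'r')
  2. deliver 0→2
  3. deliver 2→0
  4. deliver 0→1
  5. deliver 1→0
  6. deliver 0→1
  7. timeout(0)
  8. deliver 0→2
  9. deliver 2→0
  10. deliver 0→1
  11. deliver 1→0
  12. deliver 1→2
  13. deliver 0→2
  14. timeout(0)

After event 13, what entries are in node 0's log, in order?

step 1 propose(0,'r'): 0={coor,t=1,log=-}
step 2 deliver 0→2: 2={part,t=1,log=-}
step 3 deliver 2→0: —
step 4 deliver 0→1: 1={part,t=1,log=-}
step 5 deliver 1→0: 0={coor,t=1,log=r}
step 6 deliver 0→1: 1={part,t=1,log=r}
step 7 timeout(0): 0={coor,t=2,log=r}
step 8 deliver 0→2: 2={part,t=1,log=r}
step 9 deliver 2→0: —
step 10 deliver 0→1: 1={part,t=2,log=r}
step 11 deliver 1→0: —
step 12 deliver 1→2: —
step 13 deliver 0→2: 2={part,t=2,log=r}

r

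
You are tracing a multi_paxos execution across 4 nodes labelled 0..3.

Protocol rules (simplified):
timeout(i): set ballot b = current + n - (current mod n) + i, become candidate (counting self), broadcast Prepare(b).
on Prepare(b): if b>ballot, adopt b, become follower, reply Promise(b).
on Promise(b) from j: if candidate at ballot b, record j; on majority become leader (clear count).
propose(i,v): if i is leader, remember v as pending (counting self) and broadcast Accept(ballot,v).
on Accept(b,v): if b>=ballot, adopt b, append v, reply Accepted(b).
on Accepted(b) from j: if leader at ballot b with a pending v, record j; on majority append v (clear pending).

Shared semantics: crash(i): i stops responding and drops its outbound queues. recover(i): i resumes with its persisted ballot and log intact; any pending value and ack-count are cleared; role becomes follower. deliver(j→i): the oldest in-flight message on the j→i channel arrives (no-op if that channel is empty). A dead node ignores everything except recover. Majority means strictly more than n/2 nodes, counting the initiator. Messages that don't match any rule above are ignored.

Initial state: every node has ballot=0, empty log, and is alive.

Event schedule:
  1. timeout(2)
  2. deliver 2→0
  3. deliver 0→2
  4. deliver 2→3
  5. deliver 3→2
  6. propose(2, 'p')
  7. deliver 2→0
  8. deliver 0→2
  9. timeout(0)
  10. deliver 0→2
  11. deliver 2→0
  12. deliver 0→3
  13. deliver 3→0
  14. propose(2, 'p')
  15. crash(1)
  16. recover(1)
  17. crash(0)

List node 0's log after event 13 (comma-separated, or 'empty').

p

[1] timeout(2) → N2(cand b6 [-])
[2] deliver 2→0 → N0(foll b6 [-])
[3] deliver 0→2 → ∅
[4] deliver 2→3 → N3(foll b6 [-])
[5] deliver 3→2 → N2(lead b6 [-])
[6] propose(2,'p') → ∅
[7] deliver 2→0 → N0(foll b6 [p])
[8] deliver 0→2 → ∅
[9] timeout(0) → N0(cand b8 [p])
[10] deliver 0→2 → N2(foll b8 [-])
[11] deliver 2→0 → ∅
[12] deliver 0→3 → N3(foll b8 [-])
[13] deliver 3→0 → N0(lead b8 [p])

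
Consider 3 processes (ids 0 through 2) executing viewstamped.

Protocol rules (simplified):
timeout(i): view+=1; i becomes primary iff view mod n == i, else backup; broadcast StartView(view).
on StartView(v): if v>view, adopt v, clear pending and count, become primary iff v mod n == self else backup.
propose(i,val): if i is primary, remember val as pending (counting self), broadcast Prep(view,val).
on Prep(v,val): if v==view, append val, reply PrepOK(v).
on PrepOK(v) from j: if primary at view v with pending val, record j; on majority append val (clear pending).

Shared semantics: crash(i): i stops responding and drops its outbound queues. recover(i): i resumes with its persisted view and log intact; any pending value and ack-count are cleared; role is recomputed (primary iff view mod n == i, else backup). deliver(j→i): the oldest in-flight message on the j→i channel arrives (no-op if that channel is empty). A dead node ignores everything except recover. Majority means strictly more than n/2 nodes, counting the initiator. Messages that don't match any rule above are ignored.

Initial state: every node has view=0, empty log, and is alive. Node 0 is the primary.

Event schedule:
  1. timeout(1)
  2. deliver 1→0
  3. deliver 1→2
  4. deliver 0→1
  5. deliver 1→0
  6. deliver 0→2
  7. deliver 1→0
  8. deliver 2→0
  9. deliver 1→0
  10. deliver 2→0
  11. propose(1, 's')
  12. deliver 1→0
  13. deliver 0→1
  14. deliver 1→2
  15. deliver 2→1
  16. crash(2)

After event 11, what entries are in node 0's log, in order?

empty

[1] timeout(1) → N1(prim v1 [-])
[2] deliver 1→0 → N0(back v1 [-])
[3] deliver 1→2 → N2(back v1 [-])
[4] deliver 0→1 → ∅
[5] deliver 1→0 → ∅
[6] deliver 0→2 → ∅
[7] deliver 1→0 → ∅
[8] deliver 2→0 → ∅
[9] deliver 1→0 → ∅
[10] deliver 2→0 → ∅
[11] propose(1,'s') → ∅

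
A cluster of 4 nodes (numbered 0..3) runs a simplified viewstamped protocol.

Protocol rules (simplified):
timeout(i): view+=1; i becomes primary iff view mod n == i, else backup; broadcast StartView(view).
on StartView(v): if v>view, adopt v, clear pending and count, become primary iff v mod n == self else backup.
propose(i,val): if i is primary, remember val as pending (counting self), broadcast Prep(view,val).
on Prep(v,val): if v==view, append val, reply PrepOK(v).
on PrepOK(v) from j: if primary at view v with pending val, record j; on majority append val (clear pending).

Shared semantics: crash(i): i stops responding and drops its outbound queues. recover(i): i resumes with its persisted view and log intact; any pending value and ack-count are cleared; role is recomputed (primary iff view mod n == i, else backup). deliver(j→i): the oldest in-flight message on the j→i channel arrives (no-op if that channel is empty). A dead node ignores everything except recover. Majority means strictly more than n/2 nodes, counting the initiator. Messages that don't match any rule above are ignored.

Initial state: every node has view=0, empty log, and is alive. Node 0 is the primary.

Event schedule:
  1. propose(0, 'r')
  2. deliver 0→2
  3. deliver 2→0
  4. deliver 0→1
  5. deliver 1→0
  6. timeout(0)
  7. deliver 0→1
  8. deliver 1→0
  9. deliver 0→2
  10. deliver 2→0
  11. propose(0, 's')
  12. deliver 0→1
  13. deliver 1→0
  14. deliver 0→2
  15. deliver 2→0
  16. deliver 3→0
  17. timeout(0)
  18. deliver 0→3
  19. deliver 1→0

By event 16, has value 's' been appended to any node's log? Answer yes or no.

no

1. propose(0,'r'):  nop
2. deliver 0→2:  <2:back v0 r>
3. deliver 2→0:  nop
4. deliver 0→1:  <1:back v0 r>
5. deliver 1→0:  <0:prim v0 r>
6. timeout(0):  <0:back v1 r>
7. deliver 0→1:  <1:prim v1 r>
8. deliver 1→0:  nop
9. deliver 0→2:  <2:back v1 r>
10. deliver 2→0:  nop
11. propose(0,'s'):  nop
12. deliver 0→1:  nop
13. deliver 1→0:  nop
14. deliver 0→2:  nop
15. deliver 2→0:  nop
16. deliver 3→0:  nop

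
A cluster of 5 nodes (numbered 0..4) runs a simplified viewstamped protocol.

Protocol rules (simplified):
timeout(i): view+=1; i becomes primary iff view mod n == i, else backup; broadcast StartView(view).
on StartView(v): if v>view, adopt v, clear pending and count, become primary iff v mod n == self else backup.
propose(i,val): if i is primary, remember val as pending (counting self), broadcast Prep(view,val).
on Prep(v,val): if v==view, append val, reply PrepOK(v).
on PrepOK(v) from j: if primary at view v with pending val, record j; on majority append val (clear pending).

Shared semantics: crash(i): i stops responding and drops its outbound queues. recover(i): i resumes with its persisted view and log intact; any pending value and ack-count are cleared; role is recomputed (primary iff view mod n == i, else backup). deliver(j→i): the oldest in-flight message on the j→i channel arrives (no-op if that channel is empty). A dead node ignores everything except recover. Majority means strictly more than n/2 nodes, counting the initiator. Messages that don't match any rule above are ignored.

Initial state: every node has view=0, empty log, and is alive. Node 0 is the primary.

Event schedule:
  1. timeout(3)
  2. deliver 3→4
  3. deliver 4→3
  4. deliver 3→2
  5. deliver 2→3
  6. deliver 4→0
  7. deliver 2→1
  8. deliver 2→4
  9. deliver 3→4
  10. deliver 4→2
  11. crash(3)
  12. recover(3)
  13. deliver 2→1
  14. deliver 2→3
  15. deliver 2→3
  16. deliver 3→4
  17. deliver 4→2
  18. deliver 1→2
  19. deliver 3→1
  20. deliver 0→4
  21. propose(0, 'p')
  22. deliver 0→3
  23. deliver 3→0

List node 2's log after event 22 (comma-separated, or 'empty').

empty

[1] timeout(3) → N3(back v1 [-])
[2] deliver 3→4 → N4(back v1 [-])
[3] deliver 4→3 → ∅
[4] deliver 3→2 → N2(back v1 [-])
[5] deliver 2→3 → ∅
[6] deliver 4→0 → ∅
[7] deliver 2→1 → ∅
[8] deliver 2→4 → ∅
[9] deliver 3→4 → ∅
[10] deliver 4→2 → ∅
[11] crash(3) → N3(✗back v1 [-])
[12] recover(3) → N3(back v1 [-])
[13] deliver 2→1 → ∅
[14] deliver 2→3 → ∅
[15] deliver 2→3 → ∅
[16] deliver 3→4 → ∅
[17] deliver 4→2 → ∅
[18] deliver 1→2 → ∅
[19] deliver 3→1 → ∅
[20] deliver 0→4 → ∅
[21] propose(0,'p') → ∅
[22] deliver 0→3 → ∅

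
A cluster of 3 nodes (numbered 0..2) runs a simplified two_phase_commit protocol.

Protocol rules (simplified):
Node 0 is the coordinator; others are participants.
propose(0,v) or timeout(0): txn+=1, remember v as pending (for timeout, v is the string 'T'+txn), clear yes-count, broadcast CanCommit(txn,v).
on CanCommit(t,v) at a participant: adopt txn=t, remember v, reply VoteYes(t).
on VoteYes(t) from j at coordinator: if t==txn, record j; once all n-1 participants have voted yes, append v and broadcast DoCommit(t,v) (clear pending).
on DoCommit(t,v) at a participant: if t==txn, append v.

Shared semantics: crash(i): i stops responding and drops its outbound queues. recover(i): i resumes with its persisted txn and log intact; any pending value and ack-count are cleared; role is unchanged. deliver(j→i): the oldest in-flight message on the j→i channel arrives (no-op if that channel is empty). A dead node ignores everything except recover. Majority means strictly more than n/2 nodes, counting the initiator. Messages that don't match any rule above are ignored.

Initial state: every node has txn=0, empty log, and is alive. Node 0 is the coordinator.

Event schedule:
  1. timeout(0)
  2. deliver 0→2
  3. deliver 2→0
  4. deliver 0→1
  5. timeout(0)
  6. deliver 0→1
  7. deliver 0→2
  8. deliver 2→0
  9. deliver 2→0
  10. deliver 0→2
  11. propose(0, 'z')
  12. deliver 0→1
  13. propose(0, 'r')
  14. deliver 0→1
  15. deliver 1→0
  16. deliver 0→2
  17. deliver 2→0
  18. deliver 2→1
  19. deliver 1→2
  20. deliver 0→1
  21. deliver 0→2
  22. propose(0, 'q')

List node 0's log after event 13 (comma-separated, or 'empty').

after 1 — timeout(0): n0:coor/t1/[-]
after 2 — deliver 0→2: n2:part/t1/[-]
after 3 — deliver 2→0: ·
after 4 — deliver 0→1: n1:part/t1/[-]
after 5 — timeout(0): n0:coor/t2/[-]
after 6 — deliver 0→1: n1:part/t2/[-]
after 7 — deliver 0→2: n2:part/t2/[-]
after 8 — deliver 2→0: ·
after 9 — deliver 2→0: ·
after 10 — deliver 0→2: ·
after 11 — propose(0,'z'): n0:coor/t3/[-]
after 12 — deliver 0→1: n1:part/t3/[-]
after 13 — propose(0,'r'): n0:coor/t4/[-]

empty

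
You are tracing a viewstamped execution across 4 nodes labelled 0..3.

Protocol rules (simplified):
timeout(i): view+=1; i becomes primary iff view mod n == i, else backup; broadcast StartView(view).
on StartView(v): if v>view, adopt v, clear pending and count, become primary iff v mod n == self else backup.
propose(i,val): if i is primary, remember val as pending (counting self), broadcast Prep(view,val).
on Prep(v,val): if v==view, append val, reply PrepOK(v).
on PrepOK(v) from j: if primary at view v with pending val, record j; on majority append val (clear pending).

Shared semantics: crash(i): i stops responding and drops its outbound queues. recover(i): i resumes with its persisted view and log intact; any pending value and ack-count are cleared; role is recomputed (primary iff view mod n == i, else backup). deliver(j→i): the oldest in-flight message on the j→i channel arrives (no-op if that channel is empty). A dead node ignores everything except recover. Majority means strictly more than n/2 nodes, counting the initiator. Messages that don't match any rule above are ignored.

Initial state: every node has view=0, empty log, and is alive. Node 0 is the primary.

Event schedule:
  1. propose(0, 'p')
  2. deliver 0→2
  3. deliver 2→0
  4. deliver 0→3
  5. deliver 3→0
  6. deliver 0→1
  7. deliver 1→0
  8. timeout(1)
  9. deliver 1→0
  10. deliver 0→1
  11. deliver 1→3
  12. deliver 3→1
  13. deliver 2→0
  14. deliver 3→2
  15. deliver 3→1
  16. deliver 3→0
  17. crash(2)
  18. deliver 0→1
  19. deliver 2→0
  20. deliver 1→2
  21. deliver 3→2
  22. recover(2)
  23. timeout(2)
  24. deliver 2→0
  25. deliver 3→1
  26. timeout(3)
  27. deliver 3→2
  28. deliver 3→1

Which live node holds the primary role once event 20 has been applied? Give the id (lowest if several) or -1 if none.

[1] propose(0,'p') → ∅
[2] deliver 0→2 → N2(back v0 [p])
[3] deliver 2→0 → ∅
[4] deliver 0→3 → N3(back v0 [p])
[5] deliver 3→0 → N0(prim v0 [p])
[6] deliver 0→1 → N1(back v0 [p])
[7] deliver 1→0 → ∅
[8] timeout(1) → N1(prim v1 [p])
[9] deliver 1→0 → N0(back v1 [p])
[10] deliver 0→1 → ∅
[11] deliver 1→3 → N3(back v1 [p])
[12] deliver 3→1 → ∅
[13] deliver 2→0 → ∅
[14] deliver 3→2 → ∅
[15] deliver 3→1 → ∅
[16] deliver 3→0 → ∅
[17] crash(2) → N2(✗back v0 [p])
[18] deliver 0→1 → ∅
[19] deliver 2→0 → ∅
[20] deliver 1→2 → ∅

1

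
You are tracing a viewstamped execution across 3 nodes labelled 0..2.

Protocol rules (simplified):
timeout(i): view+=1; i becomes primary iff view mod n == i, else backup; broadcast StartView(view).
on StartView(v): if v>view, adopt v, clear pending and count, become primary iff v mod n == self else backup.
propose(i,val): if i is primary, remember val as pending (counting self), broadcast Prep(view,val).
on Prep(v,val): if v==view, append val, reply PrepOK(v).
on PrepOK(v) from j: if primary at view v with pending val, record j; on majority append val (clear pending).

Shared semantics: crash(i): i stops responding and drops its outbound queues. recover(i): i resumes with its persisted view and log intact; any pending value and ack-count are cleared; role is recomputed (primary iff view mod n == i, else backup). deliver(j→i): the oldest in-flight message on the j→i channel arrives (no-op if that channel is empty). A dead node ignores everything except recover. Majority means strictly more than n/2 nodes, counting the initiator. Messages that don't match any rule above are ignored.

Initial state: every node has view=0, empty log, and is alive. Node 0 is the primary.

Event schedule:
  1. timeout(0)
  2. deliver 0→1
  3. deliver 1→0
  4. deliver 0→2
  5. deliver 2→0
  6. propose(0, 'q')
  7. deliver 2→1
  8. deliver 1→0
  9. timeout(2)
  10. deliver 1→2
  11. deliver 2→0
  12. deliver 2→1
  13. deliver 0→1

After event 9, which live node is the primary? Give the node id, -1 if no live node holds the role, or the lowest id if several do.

e1 timeout(0): 0[back,v=1,-]
e2 deliver 0→1: 1[prim,v=1,-]
e3 deliver 1→0: ·
e4 deliver 0→2: 2[back,v=1,-]
e5 deliver 2→0: ·
e6 propose(0,'q'): ·
e7 deliver 2→1: ·
e8 deliver 1→0: ·
e9 timeout(2): 2[prim,v=2,-]

1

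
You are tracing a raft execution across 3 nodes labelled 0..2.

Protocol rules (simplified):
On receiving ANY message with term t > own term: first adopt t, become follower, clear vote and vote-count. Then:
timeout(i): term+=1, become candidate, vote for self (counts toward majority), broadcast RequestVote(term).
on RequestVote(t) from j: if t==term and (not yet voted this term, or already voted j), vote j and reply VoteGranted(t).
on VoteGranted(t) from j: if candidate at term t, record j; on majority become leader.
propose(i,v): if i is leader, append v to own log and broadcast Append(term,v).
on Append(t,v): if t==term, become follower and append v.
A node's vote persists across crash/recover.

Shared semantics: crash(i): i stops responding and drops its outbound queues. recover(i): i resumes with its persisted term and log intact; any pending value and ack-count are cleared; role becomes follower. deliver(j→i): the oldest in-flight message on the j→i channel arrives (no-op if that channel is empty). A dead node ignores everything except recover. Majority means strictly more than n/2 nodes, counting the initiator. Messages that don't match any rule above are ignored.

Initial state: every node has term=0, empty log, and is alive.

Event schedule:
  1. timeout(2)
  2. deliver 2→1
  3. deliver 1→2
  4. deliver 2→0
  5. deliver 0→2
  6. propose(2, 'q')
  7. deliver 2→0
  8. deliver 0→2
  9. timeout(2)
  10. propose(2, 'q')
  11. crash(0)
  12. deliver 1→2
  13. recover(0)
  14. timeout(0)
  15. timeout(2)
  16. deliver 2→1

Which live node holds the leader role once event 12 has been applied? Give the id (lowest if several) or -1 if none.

-1

1. timeout(2):  <2:cand t1 ->
2. deliver 2→1:  <1:foll t1 ->
3. deliver 1→2:  <2:lead t1 ->
4. deliver 2→0:  <0:foll t1 ->
5. deliver 0→2:  nop
6. propose(2,'q'):  <2:lead t1 q>
7. deliver 2→0:  <0:foll t1 q>
8. deliver 0→2:  nop
9. timeout(2):  <2:cand t2 q>
10. propose(2,'q'):  nop
11. crash(0):  <0:✗foll t1 q>
12. deliver 1→2:  nop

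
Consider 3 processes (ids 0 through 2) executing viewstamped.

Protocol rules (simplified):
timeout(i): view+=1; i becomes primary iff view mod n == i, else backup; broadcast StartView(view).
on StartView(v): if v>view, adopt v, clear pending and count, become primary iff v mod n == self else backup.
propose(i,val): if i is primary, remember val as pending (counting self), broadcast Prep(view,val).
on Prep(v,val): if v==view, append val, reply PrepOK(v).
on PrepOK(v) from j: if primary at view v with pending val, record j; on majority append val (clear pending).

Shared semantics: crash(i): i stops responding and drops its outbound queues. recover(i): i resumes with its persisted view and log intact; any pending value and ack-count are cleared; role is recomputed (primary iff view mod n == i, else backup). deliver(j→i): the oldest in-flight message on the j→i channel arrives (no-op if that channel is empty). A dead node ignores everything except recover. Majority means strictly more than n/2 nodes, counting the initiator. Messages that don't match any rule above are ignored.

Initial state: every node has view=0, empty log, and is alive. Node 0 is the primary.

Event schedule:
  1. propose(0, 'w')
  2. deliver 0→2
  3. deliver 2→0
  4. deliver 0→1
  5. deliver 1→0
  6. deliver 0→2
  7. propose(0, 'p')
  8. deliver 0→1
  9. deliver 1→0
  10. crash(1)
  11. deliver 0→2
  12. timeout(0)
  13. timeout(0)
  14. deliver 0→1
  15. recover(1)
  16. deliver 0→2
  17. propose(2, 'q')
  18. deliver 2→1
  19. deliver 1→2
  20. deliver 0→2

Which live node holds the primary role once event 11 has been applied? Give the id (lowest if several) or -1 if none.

after 1 — propose(0,'w'): ·
after 2 — deliver 0→2: n2:back/v0/[w]
after 3 — deliver 2→0: n0:prim/v0/[w]
after 4 — deliver 0→1: n1:back/v0/[w]
after 5 — deliver 1→0: ·
after 6 — deliver 0→2: ·
after 7 — propose(0,'p'): ·
after 8 — deliver 0→1: n1:back/v0/[w,p]
after 9 — deliver 1→0: n0:prim/v0/[w,p]
after 10 — crash(1): n1:✗back/v0/[w,p]
after 11 — deliver 0→2: n2:back/v0/[w,p]

0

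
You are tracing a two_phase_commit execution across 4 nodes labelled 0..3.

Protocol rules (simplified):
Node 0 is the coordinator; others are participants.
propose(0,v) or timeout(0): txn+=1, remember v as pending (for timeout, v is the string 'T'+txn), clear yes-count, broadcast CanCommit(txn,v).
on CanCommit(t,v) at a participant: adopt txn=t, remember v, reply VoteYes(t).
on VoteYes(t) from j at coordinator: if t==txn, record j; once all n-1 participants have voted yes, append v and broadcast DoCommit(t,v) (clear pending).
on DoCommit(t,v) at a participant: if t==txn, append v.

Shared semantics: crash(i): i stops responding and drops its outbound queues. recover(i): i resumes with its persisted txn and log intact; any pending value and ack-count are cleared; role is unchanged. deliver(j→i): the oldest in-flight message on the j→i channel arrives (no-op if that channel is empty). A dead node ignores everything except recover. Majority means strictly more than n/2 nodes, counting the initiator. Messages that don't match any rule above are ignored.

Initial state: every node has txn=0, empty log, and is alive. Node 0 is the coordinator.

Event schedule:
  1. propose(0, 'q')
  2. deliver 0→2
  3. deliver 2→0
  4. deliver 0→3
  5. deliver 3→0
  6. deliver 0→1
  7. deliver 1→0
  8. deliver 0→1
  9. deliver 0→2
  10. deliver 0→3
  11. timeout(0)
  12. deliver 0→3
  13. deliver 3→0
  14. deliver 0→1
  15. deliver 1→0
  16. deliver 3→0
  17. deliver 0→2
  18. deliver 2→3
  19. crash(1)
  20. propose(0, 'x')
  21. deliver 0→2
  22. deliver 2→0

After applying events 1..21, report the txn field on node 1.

2

[1] propose(0,'q') → N0(coor t1 [-])
[2] deliver 0→2 → N2(part t1 [-])
[3] deliver 2→0 → ∅
[4] deliver 0→3 → N3(part t1 [-])
[5] deliver 3→0 → ∅
[6] deliver 0→1 → N1(part t1 [-])
[7] deliver 1→0 → N0(coor t1 [q])
[8] deliver 0→1 → N1(part t1 [q])
[9] deliver 0→2 → N2(part t1 [q])
[10] deliver 0→3 → N3(part t1 [q])
[11] timeout(0) → N0(coor t2 [q])
[12] deliver 0→3 → N3(part t2 [q])
[13] deliver 3→0 → ∅
[14] deliver 0→1 → N1(part t2 [q])
[15] deliver 1→0 → ∅
[16] deliver 3→0 → ∅
[17] deliver 0→2 → N2(part t2 [q])
[18] deliver 2→3 → ∅
[19] crash(1) → N1(✗part t2 [q])
[20] propose(0,'x') → N0(coor t3 [q])
[21] deliver 0→2 → N2(part t3 [q])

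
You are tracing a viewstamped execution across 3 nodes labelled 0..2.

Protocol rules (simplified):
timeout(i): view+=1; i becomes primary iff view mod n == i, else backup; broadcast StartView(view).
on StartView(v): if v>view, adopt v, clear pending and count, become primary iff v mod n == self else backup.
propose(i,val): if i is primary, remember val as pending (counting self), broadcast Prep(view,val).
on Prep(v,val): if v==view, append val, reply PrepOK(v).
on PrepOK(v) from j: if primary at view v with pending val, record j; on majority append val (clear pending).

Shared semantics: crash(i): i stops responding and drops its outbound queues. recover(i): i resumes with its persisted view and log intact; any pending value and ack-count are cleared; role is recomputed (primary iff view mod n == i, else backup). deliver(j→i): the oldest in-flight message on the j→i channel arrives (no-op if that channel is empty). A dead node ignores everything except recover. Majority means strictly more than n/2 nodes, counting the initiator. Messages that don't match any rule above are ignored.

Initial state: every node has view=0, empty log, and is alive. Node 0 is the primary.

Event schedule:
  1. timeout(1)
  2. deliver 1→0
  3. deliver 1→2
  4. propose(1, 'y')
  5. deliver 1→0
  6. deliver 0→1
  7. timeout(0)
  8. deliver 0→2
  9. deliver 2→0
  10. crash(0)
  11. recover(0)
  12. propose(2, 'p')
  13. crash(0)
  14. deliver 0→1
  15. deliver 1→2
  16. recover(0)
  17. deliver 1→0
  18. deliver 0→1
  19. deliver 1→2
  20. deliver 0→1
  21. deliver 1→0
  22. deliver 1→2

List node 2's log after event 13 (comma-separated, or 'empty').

empty

[1] timeout(1) → N1(prim v1 [-])
[2] deliver 1→0 → N0(back v1 [-])
[3] deliver 1→2 → N2(back v1 [-])
[4] propose(1,'y') → ∅
[5] deliver 1→0 → N0(back v1 [y])
[6] deliver 0→1 → N1(prim v1 [y])
[7] timeout(0) → N0(back v2 [y])
[8] deliver 0→2 → N2(prim v2 [-])
[9] deliver 2→0 → ∅
[10] crash(0) → N0(✗back v2 [y])
[11] recover(0) → N0(back v2 [y])
[12] propose(2,'p') → ∅
[13] crash(0) → N0(✗back v2 [y])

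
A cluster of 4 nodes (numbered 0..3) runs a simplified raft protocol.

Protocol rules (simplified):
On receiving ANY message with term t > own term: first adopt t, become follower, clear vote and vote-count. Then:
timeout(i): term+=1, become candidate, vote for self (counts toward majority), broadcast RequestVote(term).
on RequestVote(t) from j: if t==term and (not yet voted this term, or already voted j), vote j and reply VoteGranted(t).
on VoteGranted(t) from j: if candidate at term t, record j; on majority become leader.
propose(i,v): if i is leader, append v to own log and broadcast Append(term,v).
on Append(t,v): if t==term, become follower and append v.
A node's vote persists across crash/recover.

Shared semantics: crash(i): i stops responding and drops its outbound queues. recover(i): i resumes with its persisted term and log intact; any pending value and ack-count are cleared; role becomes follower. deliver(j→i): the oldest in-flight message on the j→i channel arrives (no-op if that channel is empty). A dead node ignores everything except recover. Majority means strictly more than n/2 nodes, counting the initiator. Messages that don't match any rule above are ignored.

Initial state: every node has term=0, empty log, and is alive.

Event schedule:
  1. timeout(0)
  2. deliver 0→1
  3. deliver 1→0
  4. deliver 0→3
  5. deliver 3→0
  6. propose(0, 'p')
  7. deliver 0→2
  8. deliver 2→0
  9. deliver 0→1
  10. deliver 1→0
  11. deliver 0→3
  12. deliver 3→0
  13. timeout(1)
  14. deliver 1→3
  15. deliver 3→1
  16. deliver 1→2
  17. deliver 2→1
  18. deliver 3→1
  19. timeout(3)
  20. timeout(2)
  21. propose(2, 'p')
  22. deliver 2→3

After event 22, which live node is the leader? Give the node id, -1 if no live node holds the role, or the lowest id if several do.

e1 timeout(0): 0[cand,t=1,-]
e2 deliver 0→1: 1[foll,t=1,-]
e3 deliver 1→0: ·
e4 deliver 0→3: 3[foll,t=1,-]
e5 deliver 3→0: 0[lead,t=1,-]
e6 propose(0,'p'): 0[lead,t=1,p]
e7 deliver 0→2: 2[foll,t=1,-]
e8 deliver 2→0: ·
e9 deliver 0→1: 1[foll,t=1,p]
e10 deliver 1→0: ·
e11 deliver 0→3: 3[foll,t=1,p]
e12 deliver 3→0: ·
e13 timeout(1): 1[cand,t=2,p]
e14 deliver 1→3: 3[foll,t=2,p]
e15 deliver 3→1: ·
e16 deliver 1→2: 2[foll,t=2,-]
e17 deliver 2→1: 1[lead,t=2,p]
e18 deliver 3→1: ·
e19 timeout(3): 3[cand,t=3,p]
e20 timeout(2): 2[cand,t=3,-]
e21 propose(2,'p'): ·
e22 deliver 2→3: ·

0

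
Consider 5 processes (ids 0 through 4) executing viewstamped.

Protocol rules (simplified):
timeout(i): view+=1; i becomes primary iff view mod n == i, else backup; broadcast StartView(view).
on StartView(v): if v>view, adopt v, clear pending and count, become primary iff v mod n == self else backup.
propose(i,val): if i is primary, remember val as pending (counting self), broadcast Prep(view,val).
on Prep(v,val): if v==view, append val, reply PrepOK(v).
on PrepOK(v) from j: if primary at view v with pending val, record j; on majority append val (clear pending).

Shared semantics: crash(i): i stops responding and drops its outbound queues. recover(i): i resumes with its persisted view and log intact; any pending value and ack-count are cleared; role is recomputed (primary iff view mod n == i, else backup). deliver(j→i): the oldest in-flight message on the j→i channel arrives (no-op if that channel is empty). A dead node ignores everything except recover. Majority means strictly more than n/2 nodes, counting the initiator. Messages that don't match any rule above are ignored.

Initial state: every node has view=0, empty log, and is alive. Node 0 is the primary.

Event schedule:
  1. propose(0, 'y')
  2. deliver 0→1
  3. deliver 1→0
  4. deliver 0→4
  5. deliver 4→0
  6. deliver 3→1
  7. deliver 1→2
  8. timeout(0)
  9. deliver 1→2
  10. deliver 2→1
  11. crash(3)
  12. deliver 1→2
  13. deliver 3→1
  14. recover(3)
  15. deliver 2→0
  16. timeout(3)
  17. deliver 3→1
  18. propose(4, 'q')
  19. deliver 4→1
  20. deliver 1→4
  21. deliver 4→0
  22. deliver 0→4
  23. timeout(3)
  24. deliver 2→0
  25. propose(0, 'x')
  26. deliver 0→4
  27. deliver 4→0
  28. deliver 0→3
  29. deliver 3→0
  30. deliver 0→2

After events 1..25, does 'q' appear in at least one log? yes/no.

step 1 propose(0,'y'): —
step 2 deliver 0→1: 1={back,v=0,log=y}
step 3 deliver 1→0: —
step 4 deliver 0→4: 4={back,v=0,log=y}
step 5 deliver 4→0: 0={prim,v=0,log=y}
step 6 deliver 3→1: —
step 7 deliver 1→2: —
step 8 timeout(0): 0={back,v=1,log=y}
step 9 deliver 1→2: —
step 10 deliver 2→1: —
step 11 crash(3): 3={✗back,v=0,log=-}
step 12 deliver 1→2: —
step 13 deliver 3→1: —
step 14 recover(3): 3={back,v=0,log=-}
step 15 deliver 2→0: —
step 16 timeout(3): 3={back,v=1,log=-}
step 17 deliver 3→1: 1={prim,v=1,log=y}
step 18 propose(4,'q'): —
step 19 deliver 4→1: —
step 20 deliver 1→4: —
step 21 deliver 4→0: —
step 22 deliver 0→4: 4={back,v=1,log=y}
step 23 timeout(3): 3={back,v=2,log=-}
step 24 deliver 2→0: —
step 25 propose(0,'x'): —

no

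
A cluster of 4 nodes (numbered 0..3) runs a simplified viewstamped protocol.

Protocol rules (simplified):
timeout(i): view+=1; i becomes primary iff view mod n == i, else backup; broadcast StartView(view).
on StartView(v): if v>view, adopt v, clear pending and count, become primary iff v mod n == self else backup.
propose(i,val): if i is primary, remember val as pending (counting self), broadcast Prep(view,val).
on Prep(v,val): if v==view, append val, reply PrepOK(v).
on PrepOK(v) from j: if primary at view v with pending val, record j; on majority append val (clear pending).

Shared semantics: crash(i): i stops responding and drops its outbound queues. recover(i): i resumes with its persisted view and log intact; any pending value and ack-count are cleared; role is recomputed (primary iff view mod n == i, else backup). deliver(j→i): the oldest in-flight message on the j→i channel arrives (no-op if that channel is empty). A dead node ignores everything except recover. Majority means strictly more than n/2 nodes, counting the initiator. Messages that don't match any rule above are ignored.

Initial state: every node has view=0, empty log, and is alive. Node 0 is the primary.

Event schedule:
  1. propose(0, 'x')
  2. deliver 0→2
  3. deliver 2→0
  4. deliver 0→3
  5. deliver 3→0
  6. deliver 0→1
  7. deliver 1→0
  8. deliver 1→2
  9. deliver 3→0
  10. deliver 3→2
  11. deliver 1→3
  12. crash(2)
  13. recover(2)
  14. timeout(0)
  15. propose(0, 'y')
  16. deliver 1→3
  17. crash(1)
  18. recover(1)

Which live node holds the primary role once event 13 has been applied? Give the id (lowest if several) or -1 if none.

[1] propose(0,'x') → ∅
[2] deliver 0→2 → N2(back v0 [x])
[3] deliver 2→0 → ∅
[4] deliver 0→3 → N3(back v0 [x])
[5] deliver 3→0 → N0(prim v0 [x])
[6] deliver 0→1 → N1(back v0 [x])
[7] deliver 1→0 → ∅
[8] deliver 1→2 → ∅
[9] deliver 3→0 → ∅
[10] deliver 3→2 → ∅
[11] deliver 1→3 → ∅
[12] crash(2) → N2(✗back v0 [x])
[13] recover(2) → N2(back v0 [x])

0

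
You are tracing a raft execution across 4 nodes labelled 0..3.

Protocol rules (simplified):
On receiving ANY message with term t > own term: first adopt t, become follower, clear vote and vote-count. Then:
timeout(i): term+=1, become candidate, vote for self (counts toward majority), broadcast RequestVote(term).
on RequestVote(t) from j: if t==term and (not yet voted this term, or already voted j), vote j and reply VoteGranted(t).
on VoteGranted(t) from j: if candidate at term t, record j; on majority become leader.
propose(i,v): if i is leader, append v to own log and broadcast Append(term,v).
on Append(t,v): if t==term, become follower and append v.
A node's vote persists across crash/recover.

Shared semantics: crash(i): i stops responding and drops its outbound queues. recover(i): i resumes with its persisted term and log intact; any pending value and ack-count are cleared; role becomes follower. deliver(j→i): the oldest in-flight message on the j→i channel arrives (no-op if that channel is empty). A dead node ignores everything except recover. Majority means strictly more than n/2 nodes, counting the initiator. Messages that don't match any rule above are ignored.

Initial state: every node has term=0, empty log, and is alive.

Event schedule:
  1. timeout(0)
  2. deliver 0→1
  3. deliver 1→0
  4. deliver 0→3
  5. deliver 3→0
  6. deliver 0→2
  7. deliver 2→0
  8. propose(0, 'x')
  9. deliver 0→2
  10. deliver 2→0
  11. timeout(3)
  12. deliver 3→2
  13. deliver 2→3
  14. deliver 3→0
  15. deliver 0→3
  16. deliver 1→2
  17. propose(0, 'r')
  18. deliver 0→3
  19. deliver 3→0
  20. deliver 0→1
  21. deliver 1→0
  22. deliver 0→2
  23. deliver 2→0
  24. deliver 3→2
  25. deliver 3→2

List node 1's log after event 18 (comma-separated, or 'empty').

[1] timeout(0) → N0(cand t1 [-])
[2] deliver 0→1 → N1(foll t1 [-])
[3] deliver 1→0 → ∅
[4] deliver 0→3 → N3(foll t1 [-])
[5] deliver 3→0 → N0(lead t1 [-])
[6] deliver 0→2 → N2(foll t1 [-])
[7] deliver 2→0 → ∅
[8] propose(0,'x') → N0(lead t1 [x])
[9] deliver 0→2 → N2(foll t1 [x])
[10] deliver 2→0 → ∅
[11] timeout(3) → N3(cand t2 [-])
[12] deliver 3→2 → N2(foll t2 [x])
[13] deliver 2→3 → ∅
[14] deliver 3→0 → N0(foll t2 [x])
[15] deliver 0→3 → ∅
[16] deliver 1→2 → ∅
[17] propose(0,'r') → ∅
[18] deliver 0→3 → N3(lead t2 [-])

empty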